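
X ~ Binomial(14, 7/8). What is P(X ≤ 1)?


P(X ≤ 1) = Σ P(X=i) for i=0..1
P(X=0) = 1/4398046511104
P(X=1) = 49/2199023255552
Sum = 99/4398046511104

P(X ≤ 1) = 99/4398046511104 ≈ 0.00%


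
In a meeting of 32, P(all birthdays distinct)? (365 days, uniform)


P(all different) = Π(365-i)/365 for i=0..31
= (365/365)×(364/365)×...×(334/365)
= 0.246652

P ≈ 0.2467 ≈ 24.67%


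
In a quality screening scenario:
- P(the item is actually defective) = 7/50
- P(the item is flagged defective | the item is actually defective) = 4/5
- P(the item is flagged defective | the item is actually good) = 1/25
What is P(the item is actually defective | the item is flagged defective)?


Using Bayes' theorem:
P(A|B) = P(B|A)·P(A) / P(B)

P(the item is flagged defective) = 4/5 × 7/50 + 1/25 × 43/50
= 14/125 + 43/1250 = 183/1250

P(the item is actually defective|the item is flagged defective) = (14/125) / (183/1250) = 140/183

P(the item is actually defective|the item is flagged defective) = 140/183 ≈ 76.50%


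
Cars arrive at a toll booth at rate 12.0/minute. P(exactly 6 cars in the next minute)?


Poisson(λ=12.0): P(X=6) = e^(-λ)×λ^k/k!
= e^(-12.0) × 12.0^6 / 6!
≈ 6.144212353e-06 × 2985984 / 720 ≈ 0.025481

P(X=6) ≈ 0.025481 ≈ 2.55%


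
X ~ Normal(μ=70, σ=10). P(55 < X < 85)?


z₁=(55-70)/10=-1.5, z₂=(85-70)/10=1.5
P = Φ(1.5) - Φ(-1.5) = 0.933193 - 0.066807 = 0.866386 ≈ 0.8664

P(55 < X < 85) ≈ 0.8664


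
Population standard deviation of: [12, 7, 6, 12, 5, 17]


Mean = 59/6
  (12-59/6)²=169/36
  (7-59/6)²=289/36
  (6-59/6)²=529/36
  (12-59/6)²=169/36
  (5-59/6)²=841/36
  (17-59/6)²=1849/36
Σ(x-μ)² = 641/6
σ² = (641/6)/6 = 641/36

σ = √(641/36) ≈ 4.2197


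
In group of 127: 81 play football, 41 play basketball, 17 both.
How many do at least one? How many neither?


|A∪B| = 81+41-17 = 105
Neither = 127-105 = 22

At least one: 105; Neither: 22


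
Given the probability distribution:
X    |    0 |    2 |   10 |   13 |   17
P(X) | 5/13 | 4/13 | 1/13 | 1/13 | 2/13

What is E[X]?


E[X] = Σ x·P(X=x)
= (0)×(5/13) + (2)×(4/13) + (10)×(1/13) + (13)×(1/13) + (17)×(2/13)
= 5

E[X] = 5


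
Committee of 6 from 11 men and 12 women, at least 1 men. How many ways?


Count by #men:
  1M,5W: C(11,1)×C(12,5)=8712
  2M,4W: C(11,2)×C(12,4)=27225
  3M,3W: C(11,3)×C(12,3)=36300
  4M,2W: C(11,4)×C(12,2)=21780
  5M,1W: C(11,5)×C(12,1)=5544
  6M,0W: C(11,6)×C(12,0)=462
Total = 100023

100023


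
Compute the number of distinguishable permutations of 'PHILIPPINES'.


Letters: 11, freq: {'P': 3, 'H': 1, 'I': 3, 'L': 1, 'N': 1, 'E': 1, 'S': 1}
11!/(3!×1!×3!×1!×1!×1!×1!) = 39916800/36 = 1108800

1108800


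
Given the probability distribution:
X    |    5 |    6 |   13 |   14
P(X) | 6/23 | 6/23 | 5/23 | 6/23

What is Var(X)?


E[X] = 215/23
E[X²] = 2387/23
Var(X) = E[X²] - (E[X])² = 2387/23 - 46225/529 = 8676/529

Var(X) = 8676/529 ≈ 16.4008


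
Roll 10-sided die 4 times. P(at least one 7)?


P(no 7)^4 = (9/10)^4 = 6561/10000
P(≥1) = 1 - 6561/10000 = 3439/10000

P = 3439/10000 ≈ 34.39%


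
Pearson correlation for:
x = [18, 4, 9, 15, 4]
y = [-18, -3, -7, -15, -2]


n=5, Σx=50, Σy=-45, Σxy=-632, Σx²=662, Σy²=611
r = (5×(-632) - 50×(-45))/√((5×662 - 50²)(5×611 - (-45)²))
= -910/√(810×1030) = -910/√834300 ≈ -910/913.4002 ≈ -0.9963

r ≈ -0.9963


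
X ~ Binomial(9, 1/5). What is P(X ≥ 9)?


P(X ≥ 9) = Σ P(X=i) for i=9..9
P(X=9) = 1/1953125
Sum = 1/1953125

P(X ≥ 9) = 1/1953125 ≈ 0.00%


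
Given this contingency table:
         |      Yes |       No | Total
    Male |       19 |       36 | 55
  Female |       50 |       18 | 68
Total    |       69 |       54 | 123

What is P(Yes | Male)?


P(Yes | Male) = 19/(19+36) = 19/55

P(Yes|Male) = 19/55 ≈ 34.55%


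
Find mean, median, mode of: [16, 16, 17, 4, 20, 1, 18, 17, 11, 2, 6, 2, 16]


Sorted: [1, 2, 2, 4, 6, 11, 16, 16, 16, 17, 17, 18, 20]
Mean = 146/13
Median = 16
Freq: {16: 3, 17: 2, 4: 1, 20: 1, 1: 1, 18: 1, 11: 1, 2: 2, 6: 1}
Mode: [16]

Mean=146/13, Median=16, Mode=16


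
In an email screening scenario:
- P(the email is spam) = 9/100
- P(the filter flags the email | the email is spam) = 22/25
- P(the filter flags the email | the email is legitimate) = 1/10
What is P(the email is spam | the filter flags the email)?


Using Bayes' theorem:
P(A|B) = P(B|A)·P(A) / P(B)

P(the filter flags the email) = 22/25 × 9/100 + 1/10 × 91/100
= 99/1250 + 91/1000 = 851/5000

P(the email is spam|the filter flags the email) = (99/1250) / (851/5000) = 396/851

P(the email is spam|the filter flags the email) = 396/851 ≈ 46.53%


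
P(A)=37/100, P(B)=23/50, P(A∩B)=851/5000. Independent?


P(A)×P(B) = 851/5000
P(A∩B) = 851/5000
Equal ✓ → Independent

Yes, independent


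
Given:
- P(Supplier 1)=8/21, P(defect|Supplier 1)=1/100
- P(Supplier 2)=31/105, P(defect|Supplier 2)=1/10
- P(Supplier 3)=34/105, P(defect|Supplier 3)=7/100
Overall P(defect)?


P(B) = Σ P(B|Aᵢ)×P(Aᵢ)
  1/100×8/21 = 2/525
  1/10×31/105 = 31/1050
  7/100×34/105 = 17/750
Sum = 7/125

P(defect) = 7/125 ≈ 5.60%


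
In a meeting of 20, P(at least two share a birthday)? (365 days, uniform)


P(all different) = Π(365-i)/365 for i=0..19
= 0.588562
P(match) = 1 - 0.588562 = 0.411438

P ≈ 0.4114 ≈ 41.14%


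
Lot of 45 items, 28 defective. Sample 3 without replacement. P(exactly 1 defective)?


Hypergeometric: C(28,1)×C(17,2)/C(45,3)
= 28×136/14190 = 1904/7095

P(X=1) = 1904/7095 ≈ 26.84%


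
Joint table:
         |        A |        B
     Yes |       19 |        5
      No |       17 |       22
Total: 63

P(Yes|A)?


P(Yes|A) = 19/(19+17) = 19/36

P = 19/36 ≈ 52.78%


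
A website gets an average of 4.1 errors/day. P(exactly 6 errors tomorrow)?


Poisson(λ=4.1): P(X=6) = e^(-λ)×λ^k/k!
= e^(-4.1) × 4.1^6 / 6!
≈ 0.0165726754 × 4750.104241 / 720 ≈ 0.109336

P(X=6) ≈ 0.109336 ≈ 10.93%


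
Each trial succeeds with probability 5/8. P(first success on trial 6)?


Geometric: P(X=6) = (1-p)^(k-1)×p = (3/8)^5×5/8 = 1215/262144

P(X=6) = 1215/262144 ≈ 0.46%


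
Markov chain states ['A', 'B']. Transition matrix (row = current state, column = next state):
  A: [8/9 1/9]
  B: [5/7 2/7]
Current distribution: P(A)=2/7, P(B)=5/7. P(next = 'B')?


P(next=B) = Σᵢ P(now=i)×P(i→B)
= 2/7×1/9 + 5/7×2/7
= 2/63 + 10/49 = 104/441

P = 104/441 ≈ 0.2358


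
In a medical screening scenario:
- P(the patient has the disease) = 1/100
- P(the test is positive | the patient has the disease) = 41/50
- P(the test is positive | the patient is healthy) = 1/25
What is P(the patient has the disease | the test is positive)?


Using Bayes' theorem:
P(A|B) = P(B|A)·P(A) / P(B)

P(the test is positive) = 41/50 × 1/100 + 1/25 × 99/100
= 41/5000 + 99/2500 = 239/5000

P(the patient has the disease|the test is positive) = (41/5000) / (239/5000) = 41/239

P(the patient has the disease|the test is positive) = 41/239 ≈ 17.15%


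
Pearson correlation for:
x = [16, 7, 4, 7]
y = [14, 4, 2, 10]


n=4, Σx=34, Σy=30, Σxy=330, Σx²=370, Σy²=316
r = (4×330 - 34×30)/√((4×370 - 34²)(4×316 - 30²))
= 300/√(324×364) = 300/√117936 ≈ 300/343.4181 ≈ 0.8736

r ≈ 0.8736


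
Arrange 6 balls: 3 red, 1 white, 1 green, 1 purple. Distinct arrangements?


6!/(3!×1!×1!×1!) = 120

120


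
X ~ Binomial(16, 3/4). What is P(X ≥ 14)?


P(X ≥ 14) = Σ P(X=i) for i=14..16
P(X=14) = 71744535/536870912
P(X=15) = 14348907/268435456
P(X=16) = 43046721/4294967296
Sum = 846585513/4294967296

P(X ≥ 14) = 846585513/4294967296 ≈ 19.71%


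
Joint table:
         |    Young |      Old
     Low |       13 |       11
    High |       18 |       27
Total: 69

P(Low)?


P(Low) = (13+11)/69 = 24/69 = 8/23

P(Low) = 8/23 ≈ 34.78%


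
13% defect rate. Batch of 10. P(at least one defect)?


P(all good) = (87/100)^10 = 24842341419143568849/100000000000000000000
P(≥1 defect) = 75157658580856431151/100000000000000000000

P = 75157658580856431151/100000000000000000000 ≈ 75.16%


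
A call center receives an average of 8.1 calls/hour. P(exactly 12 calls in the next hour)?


Poisson(λ=8.1): P(X=12) = e^(-λ)×λ^k/k!
= e^(-8.1) × 8.1^12 / 12!
≈ 0.0003035391381 × 79766443076.9 / 479001600 ≈ 0.050547

P(X=12) ≈ 0.050547 ≈ 5.05%


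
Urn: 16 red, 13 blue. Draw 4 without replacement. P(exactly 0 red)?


Hypergeometric: C(16,0)×C(13,4)/C(29,4)
= 1×715/23751 = 55/1827

P(X=0) = 55/1827 ≈ 3.01%


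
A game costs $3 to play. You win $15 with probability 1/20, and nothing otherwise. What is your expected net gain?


E[gain] = (15-3)×1/20 + (-3)×19/20
= 3/5 - 57/20 = -9/4

Expected net gain = $-9/4 ≈ $-2.25


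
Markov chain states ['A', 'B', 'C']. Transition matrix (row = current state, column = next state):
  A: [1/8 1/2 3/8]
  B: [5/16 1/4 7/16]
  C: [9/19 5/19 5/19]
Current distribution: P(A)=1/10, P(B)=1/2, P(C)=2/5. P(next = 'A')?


P(next=A) = Σᵢ P(now=i)×P(i→A)
= 1/10×1/8 + 1/2×5/16 + 2/5×9/19
= 1/80 + 5/32 + 18/95 = 1089/3040

P = 1089/3040 ≈ 0.3582


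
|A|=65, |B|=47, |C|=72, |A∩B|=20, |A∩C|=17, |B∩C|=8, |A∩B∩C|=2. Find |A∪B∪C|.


|A∪B∪C| = 65+47+72-20-17-8+2 = 141

|A∪B∪C| = 141


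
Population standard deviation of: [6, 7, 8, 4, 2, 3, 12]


Mean = 42/7 = 6
  (6-6)²=0
  (7-6)²=1
  (8-6)²=4
  (4-6)²=4
  (2-6)²=16
  (3-6)²=9
  (12-6)²=36
Σ(x-μ)² = 70
σ² = 70/7 = 10

σ = √(10) ≈ 3.1623


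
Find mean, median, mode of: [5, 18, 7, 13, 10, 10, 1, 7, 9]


Sorted: [1, 5, 7, 7, 9, 10, 10, 13, 18]
Mean = 80/9
Median = 9
Freq: {5: 1, 18: 1, 7: 2, 13: 1, 10: 2, 1: 1, 9: 1}
Mode: [7, 10]

Mean=80/9, Median=9, Mode=[7, 10]


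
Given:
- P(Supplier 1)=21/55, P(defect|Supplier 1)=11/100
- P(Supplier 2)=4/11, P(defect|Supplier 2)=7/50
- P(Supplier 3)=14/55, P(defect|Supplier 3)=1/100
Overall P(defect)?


P(B) = Σ P(B|Aᵢ)×P(Aᵢ)
  11/100×21/55 = 21/500
  7/50×4/11 = 14/275
  1/100×14/55 = 7/2750
Sum = 21/220

P(defect) = 21/220 ≈ 9.55%


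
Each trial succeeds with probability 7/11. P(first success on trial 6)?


Geometric: P(X=6) = (1-p)^(k-1)×p = (4/11)^5×7/11 = 7168/1771561

P(X=6) = 7168/1771561 ≈ 0.40%


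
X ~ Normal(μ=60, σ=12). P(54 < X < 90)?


z₁=(54-60)/12=-0.5, z₂=(90-60)/12=2.5
P = Φ(2.5) - Φ(-0.5) = 0.993790 - 0.308538 = 0.685252 ≈ 0.6853

P(54 < X < 90) ≈ 0.6853


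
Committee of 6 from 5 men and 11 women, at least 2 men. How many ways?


Count by #men:
  2M,4W: C(5,2)×C(11,4)=3300
  3M,3W: C(5,3)×C(11,3)=1650
  4M,2W: C(5,4)×C(11,2)=275
  5M,1W: C(5,5)×C(11,1)=11
Total = 5236

5236


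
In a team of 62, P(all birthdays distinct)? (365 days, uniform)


P(all different) = Π(365-i)/365 for i=0..61
= (365/365)×(364/365)×...×(304/365)
= 0.004090

P ≈ 0.0041 ≈ 0.41%


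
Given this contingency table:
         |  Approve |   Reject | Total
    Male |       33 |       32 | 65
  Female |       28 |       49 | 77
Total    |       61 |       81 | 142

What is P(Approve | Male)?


P(Approve | Male) = 33/(33+32) = 33/65

P(Approve|Male) = 33/65 ≈ 50.77%


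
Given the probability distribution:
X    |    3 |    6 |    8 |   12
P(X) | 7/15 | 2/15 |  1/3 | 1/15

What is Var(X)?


E[X] = 17/3
E[X²] = 599/15
Var(X) = E[X²] - (E[X])² = 599/15 - 289/9 = 352/45

Var(X) = 352/45 ≈ 7.8222


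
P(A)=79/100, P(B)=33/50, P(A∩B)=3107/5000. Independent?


P(A)×P(B) = 2607/5000
P(A∩B) = 3107/5000
Not equal → NOT independent

No, not independent


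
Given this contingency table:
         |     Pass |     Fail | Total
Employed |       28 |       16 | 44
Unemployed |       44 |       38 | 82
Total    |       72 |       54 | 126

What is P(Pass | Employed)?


P(Pass | Employed) = 28/(28+16) = 28/44 = 7/11

P(Pass|Employed) = 7/11 ≈ 63.64%


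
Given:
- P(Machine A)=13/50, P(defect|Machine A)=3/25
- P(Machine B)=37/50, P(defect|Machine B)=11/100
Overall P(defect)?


P(B) = Σ P(B|Aᵢ)×P(Aᵢ)
  3/25×13/50 = 39/1250
  11/100×37/50 = 407/5000
Sum = 563/5000

P(defect) = 563/5000 ≈ 11.26%


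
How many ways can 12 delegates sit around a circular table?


Circular arrangements of 12 distinct objects: fix one position to break rotational symmetry.
(n-1)! = 11! = 39916800

39916800


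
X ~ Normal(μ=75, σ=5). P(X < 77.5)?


z = (77.5-75)/5 = 0.5
P(Z < 0.5) = 0.6915

P(X < 77.5) ≈ 0.6915


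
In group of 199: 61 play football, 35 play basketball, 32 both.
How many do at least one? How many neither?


|A∪B| = 61+35-32 = 64
Neither = 199-64 = 135

At least one: 64; Neither: 135


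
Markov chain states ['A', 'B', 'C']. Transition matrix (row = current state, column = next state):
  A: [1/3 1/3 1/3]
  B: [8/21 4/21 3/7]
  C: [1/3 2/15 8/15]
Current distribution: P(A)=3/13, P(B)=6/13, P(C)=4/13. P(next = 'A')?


P(next=A) = Σᵢ P(now=i)×P(i→A)
= 3/13×1/3 + 6/13×8/21 + 4/13×1/3
= 1/13 + 16/91 + 4/39 = 97/273

P = 97/273 ≈ 0.3553


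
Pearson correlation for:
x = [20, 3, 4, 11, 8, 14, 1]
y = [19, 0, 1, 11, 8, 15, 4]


n=7, Σx=61, Σy=58, Σxy=783, Σx²=807, Σy²=788
r = (7×783 - 61×58)/√((7×807 - 61²)(7×788 - 58²))
= 1943/√(1928×2152) = 1943/√4149056 ≈ 1943/2036.9232 ≈ 0.9539

r ≈ 0.9539


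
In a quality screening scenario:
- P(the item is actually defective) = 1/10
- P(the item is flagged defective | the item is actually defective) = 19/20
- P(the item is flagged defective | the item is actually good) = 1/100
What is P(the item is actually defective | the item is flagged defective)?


Using Bayes' theorem:
P(A|B) = P(B|A)·P(A) / P(B)

P(the item is flagged defective) = 19/20 × 1/10 + 1/100 × 9/10
= 19/200 + 9/1000 = 13/125

P(the item is actually defective|the item is flagged defective) = (19/200) / (13/125) = 95/104

P(the item is actually defective|the item is flagged defective) = 95/104 ≈ 91.35%


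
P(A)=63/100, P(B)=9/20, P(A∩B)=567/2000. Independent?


P(A)×P(B) = 567/2000
P(A∩B) = 567/2000
Equal ✓ → Independent

Yes, independent


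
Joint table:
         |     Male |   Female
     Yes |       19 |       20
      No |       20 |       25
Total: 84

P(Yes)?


P(Yes) = (19+20)/84 = 39/84 = 13/28

P(Yes) = 13/28 ≈ 46.43%


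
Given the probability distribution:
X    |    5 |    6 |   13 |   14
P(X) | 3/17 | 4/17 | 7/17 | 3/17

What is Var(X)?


E[X] = 172/17
E[X²] = 1990/17
Var(X) = E[X²] - (E[X])² = 1990/17 - 29584/289 = 4246/289

Var(X) = 4246/289 ≈ 14.6920


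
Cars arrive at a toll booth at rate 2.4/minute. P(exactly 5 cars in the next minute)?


Poisson(λ=2.4): P(X=5) = e^(-λ)×λ^k/k!
= e^(-2.4) × 2.4^5 / 5!
≈ 0.09071795329 × 79.62624 / 120 ≈ 0.060196

P(X=5) ≈ 0.060196 ≈ 6.02%


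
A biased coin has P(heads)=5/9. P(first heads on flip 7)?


Geometric: P(X=7) = (1-p)^(k-1)×p = (4/9)^6×5/9 = 20480/4782969

P(X=7) = 20480/4782969 ≈ 0.43%


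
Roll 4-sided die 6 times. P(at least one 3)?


P(no 3)^6 = (3/4)^6 = 729/4096
P(≥1) = 1 - 729/4096 = 3367/4096

P = 3367/4096 ≈ 82.20%


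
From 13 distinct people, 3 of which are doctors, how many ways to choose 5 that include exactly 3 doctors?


Choose 3 of the 3 doctors and 2 of the other 10 people:
C(3,3)×C(10,2) = 1×45 = 45

45


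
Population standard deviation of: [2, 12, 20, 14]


Mean = 48/4 = 12
  (2-12)²=100
  (12-12)²=0
  (20-12)²=64
  (14-12)²=4
Σ(x-μ)² = 168
σ² = 168/4 = 42

σ = √(42) ≈ 6.4807


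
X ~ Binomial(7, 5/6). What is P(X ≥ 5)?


P(X ≥ 5) = Σ P(X=i) for i=5..7
P(X=5) = 21875/93312
P(X=6) = 109375/279936
P(X=7) = 78125/279936
Sum = 3125/3456

P(X ≥ 5) = 3125/3456 ≈ 90.42%


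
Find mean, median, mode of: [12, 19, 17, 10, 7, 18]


Sorted: [7, 10, 12, 17, 18, 19]
Mean = 83/6
Median = 29/2
Freq: {12: 1, 19: 1, 17: 1, 10: 1, 7: 1, 18: 1}
Mode: No mode

Mean=83/6, Median=29/2, Mode=No mode


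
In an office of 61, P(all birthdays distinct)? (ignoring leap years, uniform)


P(all different) = Π(365-i)/365 for i=0..60
= (365/365)×(364/365)×...×(305/365)
= 0.004911

P ≈ 0.0049 ≈ 0.49%


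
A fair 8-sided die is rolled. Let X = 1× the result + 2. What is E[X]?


E[die] = (1+8)/2 = 9/2
E[X] = 1×9/2 + 2 = 13/2

E[X] = 13/2


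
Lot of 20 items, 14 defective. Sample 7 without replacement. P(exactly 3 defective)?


Hypergeometric: C(14,3)×C(6,4)/C(20,7)
= 364×15/77520 = 91/1292

P(X=3) = 91/1292 ≈ 7.04%


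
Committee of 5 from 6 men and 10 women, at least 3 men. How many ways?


Count by #men:
  3M,2W: C(6,3)×C(10,2)=900
  4M,1W: C(6,4)×C(10,1)=150
  5M,0W: C(6,5)×C(10,0)=6
Total = 1056

1056


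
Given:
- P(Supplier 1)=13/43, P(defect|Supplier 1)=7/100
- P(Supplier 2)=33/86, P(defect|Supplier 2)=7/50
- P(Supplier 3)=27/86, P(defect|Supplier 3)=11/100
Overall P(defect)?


P(B) = Σ P(B|Aᵢ)×P(Aᵢ)
  7/100×13/43 = 91/4300
  7/50×33/86 = 231/4300
  11/100×27/86 = 297/8600
Sum = 941/8600

P(defect) = 941/8600 ≈ 10.94%


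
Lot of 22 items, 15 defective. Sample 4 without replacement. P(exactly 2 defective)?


Hypergeometric: C(15,2)×C(7,2)/C(22,4)
= 105×21/7315 = 63/209

P(X=2) = 63/209 ≈ 30.14%


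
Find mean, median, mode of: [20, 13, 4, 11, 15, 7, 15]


Sorted: [4, 7, 11, 13, 15, 15, 20]
Mean = 85/7
Median = 13
Freq: {20: 1, 13: 1, 4: 1, 11: 1, 15: 2, 7: 1}
Mode: [15]

Mean=85/7, Median=13, Mode=15


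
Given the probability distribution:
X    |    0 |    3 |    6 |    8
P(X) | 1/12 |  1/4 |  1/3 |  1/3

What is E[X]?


E[X] = Σ x·P(X=x)
= (0)×(1/12) + (3)×(1/4) + (6)×(1/3) + (8)×(1/3)
= 65/12

E[X] = 65/12


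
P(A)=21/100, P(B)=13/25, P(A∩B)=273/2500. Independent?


P(A)×P(B) = 273/2500
P(A∩B) = 273/2500
Equal ✓ → Independent

Yes, independent


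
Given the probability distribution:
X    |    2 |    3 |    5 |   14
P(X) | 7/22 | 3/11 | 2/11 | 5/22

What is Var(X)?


E[X] = 61/11
E[X²] = 581/11
Var(X) = E[X²] - (E[X])² = 581/11 - 3721/121 = 2670/121

Var(X) = 2670/121 ≈ 22.0661


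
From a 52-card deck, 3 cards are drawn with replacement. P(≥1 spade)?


P(not a spade) = 39/52 = 3/4
P(none in 3 draws) = (3/4)^3 = 27/64
P(≥1 spade) = 1 - 27/64 = 37/64

P = 37/64 ≈ 57.81%


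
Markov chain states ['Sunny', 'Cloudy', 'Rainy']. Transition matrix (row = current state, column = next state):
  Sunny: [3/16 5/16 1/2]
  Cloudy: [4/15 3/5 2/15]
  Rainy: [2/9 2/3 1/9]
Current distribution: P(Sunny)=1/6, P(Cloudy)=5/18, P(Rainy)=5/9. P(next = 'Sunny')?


P(next=Sunny) = Σᵢ P(now=i)×P(i→Sunny)
= 1/6×3/16 + 5/18×4/15 + 5/9×2/9
= 1/32 + 2/27 + 10/81 = 593/2592

P = 593/2592 ≈ 0.2288


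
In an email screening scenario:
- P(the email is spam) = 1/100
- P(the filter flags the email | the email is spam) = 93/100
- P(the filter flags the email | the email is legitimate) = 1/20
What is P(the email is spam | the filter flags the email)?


Using Bayes' theorem:
P(A|B) = P(B|A)·P(A) / P(B)

P(the filter flags the email) = 93/100 × 1/100 + 1/20 × 99/100
= 93/10000 + 99/2000 = 147/2500

P(the email is spam|the filter flags the email) = (93/10000) / (147/2500) = 31/196

P(the email is spam|the filter flags the email) = 31/196 ≈ 15.82%


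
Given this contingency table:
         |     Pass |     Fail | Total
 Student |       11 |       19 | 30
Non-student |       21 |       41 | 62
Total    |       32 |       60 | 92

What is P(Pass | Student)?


P(Pass | Student) = 11/(11+19) = 11/30

P(Pass|Student) = 11/30 ≈ 36.67%


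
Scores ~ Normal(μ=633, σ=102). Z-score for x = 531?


z = (x - μ)/σ = (531 - 633)/102 = -1.0

z = -1.0


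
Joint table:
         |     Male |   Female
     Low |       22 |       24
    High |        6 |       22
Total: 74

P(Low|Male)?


P(Low|Male) = 22/(22+6) = 22/28 = 11/14

P = 11/14 ≈ 78.57%


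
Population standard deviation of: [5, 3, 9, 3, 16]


Mean = 36/5
  (5-36/5)²=121/25
  (3-36/5)²=441/25
  (9-36/5)²=81/25
  (3-36/5)²=441/25
  (16-36/5)²=1936/25
Σ(x-μ)² = 604/5
σ² = (604/5)/5 = 604/25

σ = √(604/25) ≈ 4.9153


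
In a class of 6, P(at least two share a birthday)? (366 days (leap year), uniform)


P(all different) = Π(366-i)/366 for i=0..5
= 0.959646
P(match) = 1 - 0.959646 = 0.040354

P ≈ 0.0404 ≈ 4.04%


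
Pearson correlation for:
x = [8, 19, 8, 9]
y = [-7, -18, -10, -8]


n=4, Σx=44, Σy=-43, Σxy=-550, Σx²=570, Σy²=537
r = (4×(-550) - 44×(-43))/√((4×570 - 44²)(4×537 - (-43)²))
= -308/√(344×299) = -308/√102856 ≈ -308/320.7117 ≈ -0.9604

r ≈ -0.9604


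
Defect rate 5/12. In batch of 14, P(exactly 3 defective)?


Binomial: P(X=3) = C(14,3)×p^3×(1-p)^11
= 364 × 125/1728 × 1977326743/743008370688 = 22492091701625/320979616137216

P(X=3) = 22492091701625/320979616137216 ≈ 7.01%


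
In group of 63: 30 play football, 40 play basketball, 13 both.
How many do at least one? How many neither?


|A∪B| = 30+40-13 = 57
Neither = 63-57 = 6

At least one: 57; Neither: 6


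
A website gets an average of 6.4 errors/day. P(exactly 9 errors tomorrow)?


Poisson(λ=6.4): P(X=9) = e^(-λ)×λ^k/k!
= e^(-6.4) × 6.4^9 / 9!
≈ 0.001661557273 × 18014398.5095 / 362880 ≈ 0.082484

P(X=9) ≈ 0.082484 ≈ 8.25%


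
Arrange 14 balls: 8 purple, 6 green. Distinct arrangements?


14!/(8!×6!) = 3003

3003


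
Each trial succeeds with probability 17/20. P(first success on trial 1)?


Geometric: P(X=1) = (1-p)^(k-1)×p = (3/20)^0×17/20 = 17/20

P(X=1) = 17/20 ≈ 85.00%


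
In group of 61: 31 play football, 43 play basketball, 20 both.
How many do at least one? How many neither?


|A∪B| = 31+43-20 = 54
Neither = 61-54 = 7

At least one: 54; Neither: 7


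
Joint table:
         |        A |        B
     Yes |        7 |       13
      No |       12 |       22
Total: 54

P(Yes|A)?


P(Yes|A) = 7/(7+12) = 7/19

P = 7/19 ≈ 36.84%


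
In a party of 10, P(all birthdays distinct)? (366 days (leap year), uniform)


P(all different) = Π(366-i)/366 for i=0..9
= (366/366)×(365/366)×...×(357/366)
= 0.883355

P ≈ 0.8834 ≈ 88.34%


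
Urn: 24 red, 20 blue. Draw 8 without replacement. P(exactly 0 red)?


Hypergeometric: C(24,0)×C(20,8)/C(44,8)
= 1×125970/177232627 = 510/717541

P(X=0) = 510/717541 ≈ 0.07%


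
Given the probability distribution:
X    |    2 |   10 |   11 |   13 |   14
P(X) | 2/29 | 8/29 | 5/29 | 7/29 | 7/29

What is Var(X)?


E[X] = 328/29
E[X²] = 3968/29
Var(X) = E[X²] - (E[X])² = 3968/29 - 107584/841 = 7488/841

Var(X) = 7488/841 ≈ 8.9037


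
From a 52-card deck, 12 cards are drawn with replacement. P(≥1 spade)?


P(not a spade) = 39/52 = 3/4
P(none in 12 draws) = (3/4)^12 = 531441/16777216
P(≥1 spade) = 1 - 531441/16777216 = 16245775/16777216

P = 16245775/16777216 ≈ 96.83%


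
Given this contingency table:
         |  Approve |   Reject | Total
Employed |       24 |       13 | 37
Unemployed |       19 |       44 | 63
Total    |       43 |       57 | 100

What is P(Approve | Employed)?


P(Approve | Employed) = 24/(24+13) = 24/37

P(Approve|Employed) = 24/37 ≈ 64.86%


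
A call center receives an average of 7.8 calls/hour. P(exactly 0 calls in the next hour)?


Poisson(λ=7.8): P(X=0) = e^(-λ)×λ^k/k!
= e^(-7.8) × 7.8^0 / 0!
≈ 0.000409734979 × 1 / 1 ≈ 0.000410

P(X=0) ≈ 0.000410 ≈ 0.04%


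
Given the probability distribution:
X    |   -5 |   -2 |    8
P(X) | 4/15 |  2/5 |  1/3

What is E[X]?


E[X] = Σ x·P(X=x)
= (-5)×(4/15) + (-2)×(2/5) + (8)×(1/3)
= 8/15

E[X] = 8/15


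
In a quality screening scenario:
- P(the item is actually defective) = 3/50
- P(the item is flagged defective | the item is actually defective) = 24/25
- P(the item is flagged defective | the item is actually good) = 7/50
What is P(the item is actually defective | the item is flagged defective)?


Using Bayes' theorem:
P(A|B) = P(B|A)·P(A) / P(B)

P(the item is flagged defective) = 24/25 × 3/50 + 7/50 × 47/50
= 36/625 + 329/2500 = 473/2500

P(the item is actually defective|the item is flagged defective) = (36/625) / (473/2500) = 144/473

P(the item is actually defective|the item is flagged defective) = 144/473 ≈ 30.44%


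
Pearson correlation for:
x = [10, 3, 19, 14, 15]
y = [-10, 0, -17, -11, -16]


n=5, Σx=61, Σy=-54, Σxy=-817, Σx²=891, Σy²=766
r = (5×(-817) - 61×(-54))/√((5×891 - 61²)(5×766 - (-54)²))
= -791/√(734×914) = -791/√670876 ≈ -791/819.0702 ≈ -0.9657

r ≈ -0.9657


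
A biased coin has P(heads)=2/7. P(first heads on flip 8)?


Geometric: P(X=8) = (1-p)^(k-1)×p = (5/7)^7×2/7 = 156250/5764801

P(X=8) = 156250/5764801 ≈ 2.71%


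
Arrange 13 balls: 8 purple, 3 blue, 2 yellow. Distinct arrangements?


13!/(8!×3!×2!) = 12870

12870


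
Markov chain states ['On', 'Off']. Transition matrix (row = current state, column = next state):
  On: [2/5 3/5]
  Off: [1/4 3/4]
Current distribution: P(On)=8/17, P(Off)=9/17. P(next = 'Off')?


P(next=Off) = Σᵢ P(now=i)×P(i→Off)
= 8/17×3/5 + 9/17×3/4
= 24/85 + 27/68 = 231/340

P = 231/340 ≈ 0.6794


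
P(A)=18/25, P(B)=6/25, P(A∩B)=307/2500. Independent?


P(A)×P(B) = 108/625
P(A∩B) = 307/2500
Not equal → NOT independent

No, not independent


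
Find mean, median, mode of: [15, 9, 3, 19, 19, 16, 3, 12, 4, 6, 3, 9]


Sorted: [3, 3, 3, 4, 6, 9, 9, 12, 15, 16, 19, 19]
Mean = 118/12 = 59/6
Median = 9
Freq: {15: 1, 9: 2, 3: 3, 19: 2, 16: 1, 12: 1, 4: 1, 6: 1}
Mode: [3]

Mean=59/6, Median=9, Mode=3


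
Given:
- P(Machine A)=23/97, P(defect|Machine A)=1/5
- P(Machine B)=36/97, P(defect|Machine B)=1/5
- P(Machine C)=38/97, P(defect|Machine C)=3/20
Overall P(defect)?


P(B) = Σ P(B|Aᵢ)×P(Aᵢ)
  1/5×23/97 = 23/485
  1/5×36/97 = 36/485
  3/20×38/97 = 57/970
Sum = 35/194

P(defect) = 35/194 ≈ 18.04%


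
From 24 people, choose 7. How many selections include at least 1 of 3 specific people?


Complement: C(24,7) - C(21,7) = 346104 - 116280 = 229824

229824


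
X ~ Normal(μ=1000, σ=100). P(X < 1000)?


z = (1000-1000)/100 = 0.0
P(Z < 0.0) = 0.5000

P(X < 1000) ≈ 0.5000


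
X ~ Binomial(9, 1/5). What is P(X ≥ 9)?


P(X ≥ 9) = Σ P(X=i) for i=9..9
P(X=9) = 1/1953125
Sum = 1/1953125

P(X ≥ 9) = 1/1953125 ≈ 0.00%


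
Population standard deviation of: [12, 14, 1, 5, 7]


Mean = 39/5
  (12-39/5)²=441/25
  (14-39/5)²=961/25
  (1-39/5)²=1156/25
  (5-39/5)²=196/25
  (7-39/5)²=16/25
Σ(x-μ)² = 554/5
σ² = (554/5)/5 = 554/25

σ = √(554/25) ≈ 4.7074


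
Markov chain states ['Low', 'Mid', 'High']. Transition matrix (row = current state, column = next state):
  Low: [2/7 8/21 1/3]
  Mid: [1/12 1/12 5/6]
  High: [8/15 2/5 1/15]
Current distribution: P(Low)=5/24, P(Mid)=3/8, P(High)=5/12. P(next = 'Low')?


P(next=Low) = Σᵢ P(now=i)×P(i→Low)
= 5/24×2/7 + 3/8×1/12 + 5/12×8/15
= 5/84 + 1/32 + 2/9 = 631/2016

P = 631/2016 ≈ 0.3130


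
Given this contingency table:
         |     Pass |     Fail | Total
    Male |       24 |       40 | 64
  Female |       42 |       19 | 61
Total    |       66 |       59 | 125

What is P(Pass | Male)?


P(Pass | Male) = 24/(24+40) = 24/64 = 3/8

P(Pass|Male) = 3/8 ≈ 37.50%


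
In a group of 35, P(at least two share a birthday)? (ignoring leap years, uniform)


P(all different) = Π(365-i)/365 for i=0..34
= 0.185617
P(match) = 1 - 0.185617 = 0.814383

P ≈ 0.8144 ≈ 81.44%


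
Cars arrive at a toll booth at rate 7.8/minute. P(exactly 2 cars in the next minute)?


Poisson(λ=7.8): P(X=2) = e^(-λ)×λ^k/k!
= e^(-7.8) × 7.8^2 / 2!
≈ 0.000409734979 × 60.84 / 2 ≈ 0.012464

P(X=2) ≈ 0.012464 ≈ 1.25%


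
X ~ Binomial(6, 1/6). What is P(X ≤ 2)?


P(X ≤ 2) = Σ P(X=i) for i=0..2
P(X=0) = 15625/46656
P(X=1) = 3125/7776
P(X=2) = 3125/15552
Sum = 21875/23328

P(X ≤ 2) = 21875/23328 ≈ 93.77%


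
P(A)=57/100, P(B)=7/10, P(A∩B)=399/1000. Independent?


P(A)×P(B) = 399/1000
P(A∩B) = 399/1000
Equal ✓ → Independent

Yes, independent


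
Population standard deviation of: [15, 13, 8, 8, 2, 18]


Mean = 64/6 = 32/3
  (15-32/3)²=169/9
  (13-32/3)²=49/9
  (8-32/3)²=64/9
  (8-32/3)²=64/9
  (2-32/3)²=676/9
  (18-32/3)²=484/9
Σ(x-μ)² = 502/3
σ² = (502/3)/6 = 251/9

σ = √(251/9) ≈ 5.2810


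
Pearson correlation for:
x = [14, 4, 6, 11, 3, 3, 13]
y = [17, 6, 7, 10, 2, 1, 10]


n=7, Σx=54, Σy=53, Σxy=553, Σx²=556, Σy²=579
r = (7×553 - 54×53)/√((7×556 - 54²)(7×579 - 53²))
= 1009/√(976×1244) = 1009/√1214144 ≈ 1009/1101.8820 ≈ 0.9157

r ≈ 0.9157


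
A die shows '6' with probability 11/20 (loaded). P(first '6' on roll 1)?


Geometric: P(X=1) = (1-p)^(k-1)×p = (9/20)^0×11/20 = 11/20

P(X=1) = 11/20 ≈ 55.00%


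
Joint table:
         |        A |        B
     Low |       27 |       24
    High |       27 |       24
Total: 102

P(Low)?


P(Low) = (27+24)/102 = 51/102 = 1/2

P(Low) = 1/2 ≈ 50.00%


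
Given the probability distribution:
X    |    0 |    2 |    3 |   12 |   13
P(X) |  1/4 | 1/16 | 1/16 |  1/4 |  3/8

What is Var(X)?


E[X] = 131/16
E[X²] = 1603/16
Var(X) = E[X²] - (E[X])² = 1603/16 - 17161/256 = 8487/256

Var(X) = 8487/256 ≈ 33.1523


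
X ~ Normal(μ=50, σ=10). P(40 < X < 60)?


z₁=(40-50)/10=-1.0, z₂=(60-50)/10=1.0
P = Φ(1.0) - Φ(-1.0) = 0.841345 - 0.158655 = 0.682690 ≈ 0.6827

P(40 < X < 60) ≈ 0.6827


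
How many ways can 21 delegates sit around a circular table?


Circular arrangements of 21 distinct objects: fix one position to break rotational symmetry.
(n-1)! = 20! = 2432902008176640000

2432902008176640000


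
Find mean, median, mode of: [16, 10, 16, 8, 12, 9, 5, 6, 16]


Sorted: [5, 6, 8, 9, 10, 12, 16, 16, 16]
Mean = 98/9
Median = 10
Freq: {16: 3, 10: 1, 8: 1, 12: 1, 9: 1, 5: 1, 6: 1}
Mode: [16]

Mean=98/9, Median=10, Mode=16


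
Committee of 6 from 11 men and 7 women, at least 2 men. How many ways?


Count by #men:
  2M,4W: C(11,2)×C(7,4)=1925
  3M,3W: C(11,3)×C(7,3)=5775
  4M,2W: C(11,4)×C(7,2)=6930
  5M,1W: C(11,5)×C(7,1)=3234
  6M,0W: C(11,6)×C(7,0)=462
Total = 18326

18326


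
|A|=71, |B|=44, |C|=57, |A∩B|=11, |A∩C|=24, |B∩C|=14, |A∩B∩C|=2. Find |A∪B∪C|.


|A∪B∪C| = 71+44+57-11-24-14+2 = 125

|A∪B∪C| = 125


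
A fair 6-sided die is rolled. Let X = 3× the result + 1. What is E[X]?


E[die] = (1+6)/2 = 7/2
E[X] = 3×7/2 + 1 = 23/2

E[X] = 23/2


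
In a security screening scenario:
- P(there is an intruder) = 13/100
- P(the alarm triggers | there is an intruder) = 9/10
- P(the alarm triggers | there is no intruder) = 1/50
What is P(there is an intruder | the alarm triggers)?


Using Bayes' theorem:
P(A|B) = P(B|A)·P(A) / P(B)

P(the alarm triggers) = 9/10 × 13/100 + 1/50 × 87/100
= 117/1000 + 87/5000 = 84/625

P(there is an intruder|the alarm triggers) = (117/1000) / (84/625) = 195/224

P(there is an intruder|the alarm triggers) = 195/224 ≈ 87.05%


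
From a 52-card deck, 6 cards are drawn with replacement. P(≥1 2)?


P(not a 2) = 48/52 = 12/13
P(none in 6 draws) = (12/13)^6 = 2985984/4826809
P(≥1 2) = 1 - 2985984/4826809 = 1840825/4826809

P = 1840825/4826809 ≈ 38.14%


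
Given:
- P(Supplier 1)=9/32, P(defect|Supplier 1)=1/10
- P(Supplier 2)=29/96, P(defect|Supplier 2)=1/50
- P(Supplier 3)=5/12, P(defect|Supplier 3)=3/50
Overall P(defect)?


P(B) = Σ P(B|Aᵢ)×P(Aᵢ)
  1/10×9/32 = 9/320
  1/50×29/96 = 29/4800
  3/50×5/12 = 1/40
Sum = 71/1200

P(defect) = 71/1200 ≈ 5.92%


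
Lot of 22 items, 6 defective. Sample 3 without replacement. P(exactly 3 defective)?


Hypergeometric: C(6,3)×C(16,0)/C(22,3)
= 20×1/1540 = 1/77

P(X=3) = 1/77 ≈ 1.30%


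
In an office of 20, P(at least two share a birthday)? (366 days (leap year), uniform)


P(all different) = Π(366-i)/366 for i=0..19
= 0.589430
P(match) = 1 - 0.589430 = 0.410570

P ≈ 0.4106 ≈ 41.06%


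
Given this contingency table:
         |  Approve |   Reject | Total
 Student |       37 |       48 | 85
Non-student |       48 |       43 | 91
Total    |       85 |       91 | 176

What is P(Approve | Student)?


P(Approve | Student) = 37/(37+48) = 37/85

P(Approve|Student) = 37/85 ≈ 43.53%


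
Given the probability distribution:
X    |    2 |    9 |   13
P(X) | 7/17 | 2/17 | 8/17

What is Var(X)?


E[X] = 8
E[X²] = 1542/17
Var(X) = E[X²] - (E[X])² = 1542/17 - 64 = 454/17

Var(X) = 454/17 ≈ 26.7059


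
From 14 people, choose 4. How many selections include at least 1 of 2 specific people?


Complement: C(14,4) - C(12,4) = 1001 - 495 = 506

506


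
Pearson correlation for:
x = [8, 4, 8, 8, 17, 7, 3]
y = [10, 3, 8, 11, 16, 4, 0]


n=7, Σx=55, Σy=52, Σxy=544, Σx²=555, Σy²=566
r = (7×544 - 55×52)/√((7×555 - 55²)(7×566 - 52²))
= 948/√(860×1258) = 948/√1081880 ≈ 948/1040.1346 ≈ 0.9114

r ≈ 0.9114


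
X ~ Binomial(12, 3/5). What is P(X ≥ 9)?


P(X ≥ 9) = Σ P(X=i) for i=9..12
P(X=9) = 6928416/48828125
P(X=10) = 15588936/244140625
P(X=11) = 4251528/244140625
P(X=12) = 531441/244140625
Sum = 11002797/48828125

P(X ≥ 9) = 11002797/48828125 ≈ 22.53%


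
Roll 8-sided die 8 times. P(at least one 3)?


P(no 3)^8 = (7/8)^8 = 5764801/16777216
P(≥1) = 1 - 5764801/16777216 = 11012415/16777216

P = 11012415/16777216 ≈ 65.64%


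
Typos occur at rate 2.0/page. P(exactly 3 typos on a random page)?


Poisson(λ=2.0): P(X=3) = e^(-λ)×λ^k/k!
= e^(-2.0) × 2.0^3 / 3!
≈ 0.1353352832 × 8 / 6 ≈ 0.180447

P(X=3) ≈ 0.180447 ≈ 18.04%


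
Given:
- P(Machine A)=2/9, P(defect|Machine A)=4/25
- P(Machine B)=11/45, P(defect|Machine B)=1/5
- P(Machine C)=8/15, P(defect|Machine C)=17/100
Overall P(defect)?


P(B) = Σ P(B|Aᵢ)×P(Aᵢ)
  4/25×2/9 = 8/225
  1/5×11/45 = 11/225
  17/100×8/15 = 34/375
Sum = 197/1125

P(defect) = 197/1125 ≈ 17.51%


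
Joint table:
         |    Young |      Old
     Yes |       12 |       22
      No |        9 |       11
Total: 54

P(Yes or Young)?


P(Yes∨Young) = P(Yes) + P(Young) - P(Yes∧Young)
= (34 + 21 - 12)/54 = 43/54

P = 43/54 ≈ 79.63%


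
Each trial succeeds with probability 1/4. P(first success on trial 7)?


Geometric: P(X=7) = (1-p)^(k-1)×p = (3/4)^6×1/4 = 729/16384

P(X=7) = 729/16384 ≈ 4.45%


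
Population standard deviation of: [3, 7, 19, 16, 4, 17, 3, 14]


Mean = 83/8
  (3-83/8)²=3481/64
  (7-83/8)²=729/64
  (19-83/8)²=4761/64
  (16-83/8)²=2025/64
  (4-83/8)²=2601/64
  (17-83/8)²=2809/64
  (3-83/8)²=3481/64
  (14-83/8)²=841/64
Σ(x-μ)² = 2591/8
σ² = (2591/8)/8 = 2591/64

σ = √(2591/64) ≈ 6.3627


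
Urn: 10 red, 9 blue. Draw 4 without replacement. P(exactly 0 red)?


Hypergeometric: C(10,0)×C(9,4)/C(19,4)
= 1×126/3876 = 21/646

P(X=0) = 21/646 ≈ 3.25%


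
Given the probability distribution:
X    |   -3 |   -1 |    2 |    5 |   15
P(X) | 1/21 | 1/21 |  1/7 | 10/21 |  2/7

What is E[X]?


E[X] = Σ x·P(X=x)
= (-3)×(1/21) + (-1)×(1/21) + (2)×(1/7) + (5)×(10/21) + (15)×(2/7)
= 142/21

E[X] = 142/21


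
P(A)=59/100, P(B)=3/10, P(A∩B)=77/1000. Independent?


P(A)×P(B) = 177/1000
P(A∩B) = 77/1000
Not equal → NOT independent

No, not independent


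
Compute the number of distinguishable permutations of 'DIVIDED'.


Letters: 7, freq: {'D': 3, 'I': 2, 'V': 1, 'E': 1}
7!/(3!×2!×1!×1!) = 5040/12 = 420

420


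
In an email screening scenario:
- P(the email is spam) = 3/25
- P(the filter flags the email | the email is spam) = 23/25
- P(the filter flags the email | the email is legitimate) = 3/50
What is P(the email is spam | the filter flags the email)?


Using Bayes' theorem:
P(A|B) = P(B|A)·P(A) / P(B)

P(the filter flags the email) = 23/25 × 3/25 + 3/50 × 22/25
= 69/625 + 33/625 = 102/625

P(the email is spam|the filter flags the email) = (69/625) / (102/625) = 23/34

P(the email is spam|the filter flags the email) = 23/34 ≈ 67.65%


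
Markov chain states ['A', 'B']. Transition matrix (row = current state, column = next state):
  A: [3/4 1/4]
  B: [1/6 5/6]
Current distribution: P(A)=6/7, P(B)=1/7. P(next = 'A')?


P(next=A) = Σᵢ P(now=i)×P(i→A)
= 6/7×3/4 + 1/7×1/6
= 9/14 + 1/42 = 2/3

P = 2/3 ≈ 0.6667


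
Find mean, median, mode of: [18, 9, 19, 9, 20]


Sorted: [9, 9, 18, 19, 20]
Mean = 75/5 = 15
Median = 18
Freq: {18: 1, 9: 2, 19: 1, 20: 1}
Mode: [9]

Mean=15, Median=18, Mode=9


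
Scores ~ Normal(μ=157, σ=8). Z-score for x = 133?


z = (x - μ)/σ = (133 - 157)/8 = -3.0

z = -3.0


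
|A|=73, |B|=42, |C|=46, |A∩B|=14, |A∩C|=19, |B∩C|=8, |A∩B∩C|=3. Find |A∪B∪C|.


|A∪B∪C| = 73+42+46-14-19-8+3 = 123

|A∪B∪C| = 123


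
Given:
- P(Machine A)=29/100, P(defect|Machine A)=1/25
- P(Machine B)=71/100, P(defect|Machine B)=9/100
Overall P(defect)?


P(B) = Σ P(B|Aᵢ)×P(Aᵢ)
  1/25×29/100 = 29/2500
  9/100×71/100 = 639/10000
Sum = 151/2000

P(defect) = 151/2000 ≈ 7.55%


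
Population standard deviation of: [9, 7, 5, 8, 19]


Mean = 48/5
  (9-48/5)²=9/25
  (7-48/5)²=169/25
  (5-48/5)²=529/25
  (8-48/5)²=64/25
  (19-48/5)²=2209/25
Σ(x-μ)² = 596/5
σ² = (596/5)/5 = 596/25

σ = √(596/25) ≈ 4.8826


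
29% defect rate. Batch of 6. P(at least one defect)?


P(all good) = (71/100)^6 = 128100283921/1000000000000
P(≥1 defect) = 871899716079/1000000000000

P = 871899716079/1000000000000 ≈ 87.19%


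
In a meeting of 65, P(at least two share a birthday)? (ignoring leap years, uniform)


P(all different) = Π(365-i)/365 for i=0..64
= 0.002317
P(match) = 1 - 0.002317 = 0.997683

P ≈ 0.9977 ≈ 99.77%


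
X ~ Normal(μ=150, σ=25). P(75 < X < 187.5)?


z₁=(75-150)/25=-3.0, z₂=(187.5-150)/25=1.5
P = Φ(1.5) - Φ(-3.0) = 0.933193 - 0.001350 = 0.931843 ≈ 0.9318

P(75 < X < 187.5) ≈ 0.9318


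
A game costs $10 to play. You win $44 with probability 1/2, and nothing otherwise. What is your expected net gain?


E[gain] = (44-10)×1/2 + (-10)×1/2
= 17 - 5 = 12

Expected net gain = $12 ≈ $12.00


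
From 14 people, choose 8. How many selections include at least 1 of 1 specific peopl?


Complement: C(14,8) - C(13,8) = 3003 - 1287 = 1716

1716


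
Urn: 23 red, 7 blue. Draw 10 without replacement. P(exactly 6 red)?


Hypergeometric: C(23,6)×C(7,4)/C(30,10)
= 100947×35/30045015 = 133/1131

P(X=6) = 133/1131 ≈ 11.76%


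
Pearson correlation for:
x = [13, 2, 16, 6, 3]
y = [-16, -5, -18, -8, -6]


n=5, Σx=40, Σy=-53, Σxy=-572, Σx²=474, Σy²=705
r = (5×(-572) - 40×(-53))/√((5×474 - 40²)(5×705 - (-53)²))
= -740/√(770×716) = -740/√551320 ≈ -740/742.5093 ≈ -0.9966

r ≈ -0.9966


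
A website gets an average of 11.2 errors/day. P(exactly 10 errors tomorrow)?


Poisson(λ=11.2): P(X=10) = e^(-λ)×λ^k/k!
= e^(-11.2) × 11.2^10 / 10!
≈ 1.367419607e-05 × 31058482083.4 / 3628800 ≈ 0.117036

P(X=10) ≈ 0.117036 ≈ 11.70%


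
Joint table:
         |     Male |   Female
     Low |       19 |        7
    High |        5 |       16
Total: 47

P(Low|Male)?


P(Low|Male) = 19/(19+5) = 19/24

P = 19/24 ≈ 79.17%


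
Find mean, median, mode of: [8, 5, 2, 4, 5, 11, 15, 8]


Sorted: [2, 4, 5, 5, 8, 8, 11, 15]
Mean = 58/8 = 29/4
Median = 13/2
Freq: {8: 2, 5: 2, 2: 1, 4: 1, 11: 1, 15: 1}
Mode: [5, 8]

Mean=29/4, Median=13/2, Mode=[5, 8]


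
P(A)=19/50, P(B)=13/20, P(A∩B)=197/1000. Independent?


P(A)×P(B) = 247/1000
P(A∩B) = 197/1000
Not equal → NOT independent

No, not independent
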